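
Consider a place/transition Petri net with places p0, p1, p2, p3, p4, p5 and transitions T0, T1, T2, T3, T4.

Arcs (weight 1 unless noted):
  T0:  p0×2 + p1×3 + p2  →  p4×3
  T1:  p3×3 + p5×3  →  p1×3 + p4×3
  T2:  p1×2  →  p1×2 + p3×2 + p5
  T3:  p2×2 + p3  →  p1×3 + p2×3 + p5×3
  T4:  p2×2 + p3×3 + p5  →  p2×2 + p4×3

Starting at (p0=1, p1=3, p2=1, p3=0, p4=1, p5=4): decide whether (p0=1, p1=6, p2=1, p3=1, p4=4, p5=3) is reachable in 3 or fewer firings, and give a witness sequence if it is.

step 1: fire T2:  (p0=1, p1=3, p2=1, p3=0, p4=1, p5=4) → (p0=1, p1=3, p2=1, p3=2, p4=1, p5=5)
step 2: fire T2:  (p0=1, p1=3, p2=1, p3=2, p4=1, p5=5) → (p0=1, p1=3, p2=1, p3=4, p4=1, p5=6)
step 3: fire T1:  (p0=1, p1=3, p2=1, p3=4, p4=1, p5=6) → (p0=1, p1=6, p2=1, p3=1, p4=4, p5=3)

YES — reachable via ⟨T2, T2, T1⟩ (3 firings)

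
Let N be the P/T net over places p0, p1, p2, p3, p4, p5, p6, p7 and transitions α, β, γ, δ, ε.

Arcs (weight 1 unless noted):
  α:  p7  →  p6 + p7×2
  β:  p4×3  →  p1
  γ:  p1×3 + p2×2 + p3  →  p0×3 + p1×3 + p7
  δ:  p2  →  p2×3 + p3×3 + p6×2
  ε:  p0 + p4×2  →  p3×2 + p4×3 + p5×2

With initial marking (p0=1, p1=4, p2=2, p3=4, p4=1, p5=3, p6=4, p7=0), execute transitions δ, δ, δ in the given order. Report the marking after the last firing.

step 1: fire δ:  (p0=1, p1=4, p2=2, p3=4, p4=1, p5=3, p6=4, p7=0) → (p0=1, p1=4, p2=4, p3=7, p4=1, p5=3, p6=6, p7=0)
step 2: fire δ:  (p0=1, p1=4, p2=4, p3=7, p4=1, p5=3, p6=6, p7=0) → (p0=1, p1=4, p2=6, p3=10, p4=1, p5=3, p6=8, p7=0)
step 3: fire δ:  (p0=1, p1=4, p2=6, p3=10, p4=1, p5=3, p6=8, p7=0) → (p0=1, p1=4, p2=8, p3=13, p4=1, p5=3, p6=10, p7=0)

(p0=1, p1=4, p2=8, p3=13, p4=1, p5=3, p6=10, p7=0)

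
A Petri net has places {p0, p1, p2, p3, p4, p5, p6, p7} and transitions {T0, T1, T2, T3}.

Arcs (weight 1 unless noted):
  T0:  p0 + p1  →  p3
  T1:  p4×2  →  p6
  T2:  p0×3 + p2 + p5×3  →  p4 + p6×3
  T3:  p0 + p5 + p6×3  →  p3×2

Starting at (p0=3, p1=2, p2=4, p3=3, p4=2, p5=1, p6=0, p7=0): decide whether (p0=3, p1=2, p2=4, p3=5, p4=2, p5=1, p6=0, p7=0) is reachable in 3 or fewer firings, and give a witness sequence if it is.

NO — not reachable within 3 firings

depth 0: 1 marking
depth 1: 3 markings reached so far
depth 2: 5 markings reached so far
depth 3: 6 markings reached so far
target is not among the 6 markings reachable within 3 steps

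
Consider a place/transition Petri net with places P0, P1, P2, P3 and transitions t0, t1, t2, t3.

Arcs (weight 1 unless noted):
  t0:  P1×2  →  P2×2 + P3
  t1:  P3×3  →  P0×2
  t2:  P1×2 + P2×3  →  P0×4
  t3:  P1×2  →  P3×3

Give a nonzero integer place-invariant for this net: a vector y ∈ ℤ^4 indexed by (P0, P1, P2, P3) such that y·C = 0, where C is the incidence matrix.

y = (P0:3, P1:3, P2:2, P3:2)

Incidence matrix C (rows=places, cols=transitions):
       t0   t1   t2   t3
   P0   0    2    4    0
   P1  -2    0   -2   -2
   P2   2    0   -3    0
   P3   1   -3    0    3

Candidate y = [3, 3, 2, 2]; check y·C column-wise:
  col t0: 3·0 + 3·-2 + 2·2 + 2·1 = 0
  col t1: 3·2 + 3·0 + 2·0 + 2·-3 = 0
  col t2: 3·4 + 3·-2 + 2·-3 + 2·0 = 0
  col t3: 3·0 + 3·-2 + 2·0 + 2·3 = 0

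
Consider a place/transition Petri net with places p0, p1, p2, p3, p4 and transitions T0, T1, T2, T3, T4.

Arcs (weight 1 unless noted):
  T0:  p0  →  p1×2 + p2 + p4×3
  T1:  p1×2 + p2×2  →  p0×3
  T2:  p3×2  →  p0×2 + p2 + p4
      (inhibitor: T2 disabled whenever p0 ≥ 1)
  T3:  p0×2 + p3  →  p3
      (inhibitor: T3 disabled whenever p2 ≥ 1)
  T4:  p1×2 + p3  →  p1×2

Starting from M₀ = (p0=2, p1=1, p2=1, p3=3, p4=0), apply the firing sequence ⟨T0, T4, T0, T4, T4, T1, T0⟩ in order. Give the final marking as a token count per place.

step 1: fire T0:  (p0=2, p1=1, p2=1, p3=3, p4=0) → (p0=1, p1=3, p2=2, p3=3, p4=3)
step 2: fire T4:  (p0=1, p1=3, p2=2, p3=3, p4=3) → (p0=1, p1=3, p2=2, p3=2, p4=3)
step 3: fire T0:  (p0=1, p1=3, p2=2, p3=2, p4=3) → (p0=0, p1=5, p2=3, p3=2, p4=6)
step 4: fire T4:  (p0=0, p1=5, p2=3, p3=2, p4=6) → (p0=0, p1=5, p2=3, p3=1, p4=6)
step 5: fire T4:  (p0=0, p1=5, p2=3, p3=1, p4=6) → (p0=0, p1=5, p2=3, p3=0, p4=6)
step 6: fire T1:  (p0=0, p1=5, p2=3, p3=0, p4=6) → (p0=3, p1=3, p2=1, p3=0, p4=6)
step 7: fire T0:  (p0=3, p1=3, p2=1, p3=0, p4=6) → (p0=2, p1=5, p2=2, p3=0, p4=9)

(p0=2, p1=5, p2=2, p3=0, p4=9)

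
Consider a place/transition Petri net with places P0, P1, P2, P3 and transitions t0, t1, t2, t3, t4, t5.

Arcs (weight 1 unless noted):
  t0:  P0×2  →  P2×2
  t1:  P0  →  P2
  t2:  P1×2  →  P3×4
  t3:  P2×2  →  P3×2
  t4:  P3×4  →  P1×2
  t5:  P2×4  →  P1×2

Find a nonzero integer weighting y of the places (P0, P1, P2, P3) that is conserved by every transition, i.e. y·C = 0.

y = (P0:1, P1:2, P2:1, P3:1)

Incidence matrix C (rows=places, cols=transitions):
       t0   t1   t2   t3   t4   t5
   P0  -2   -1    0    0    0    0
   P1   0    0   -2    0    2    2
   P2   2    1    0   -2    0   -4
   P3   0    0    4    2   -4    0

Candidate y = [1, 2, 1, 1]; check y·C column-wise:
  col t0: 1·-2 + 2·0 + 1·2 + 1·0 = 0
  col t1: 1·-1 + 2·0 + 1·1 + 1·0 = 0
  col t2: 1·0 + 2·-2 + 1·0 + 1·4 = 0
  col t3: 1·0 + 2·0 + 1·-2 + 1·2 = 0
  col t4: 1·0 + 2·2 + 1·0 + 1·-4 = 0
  col t5: 1·0 + 2·2 + 1·-4 + 1·0 = 0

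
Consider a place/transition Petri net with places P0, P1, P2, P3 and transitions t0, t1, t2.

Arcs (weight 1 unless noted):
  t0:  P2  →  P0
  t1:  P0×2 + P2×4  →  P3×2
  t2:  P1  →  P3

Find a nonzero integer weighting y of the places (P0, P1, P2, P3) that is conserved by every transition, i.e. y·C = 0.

y = (P0:1, P1:3, P2:1, P3:3)

Incidence matrix C (rows=places, cols=transitions):
       t0   t1   t2
   P0   1   -2    0
   P1   0    0   -1
   P2  -1   -4    0
   P3   0    2    1

Candidate y = [1, 3, 1, 3]; check y·C column-wise:
  col t0: 1·1 + 3·0 + 1·-1 + 3·0 = 0
  col t1: 1·-2 + 3·0 + 1·-4 + 3·2 = 0
  col t2: 1·0 + 3·-1 + 1·0 + 3·1 = 0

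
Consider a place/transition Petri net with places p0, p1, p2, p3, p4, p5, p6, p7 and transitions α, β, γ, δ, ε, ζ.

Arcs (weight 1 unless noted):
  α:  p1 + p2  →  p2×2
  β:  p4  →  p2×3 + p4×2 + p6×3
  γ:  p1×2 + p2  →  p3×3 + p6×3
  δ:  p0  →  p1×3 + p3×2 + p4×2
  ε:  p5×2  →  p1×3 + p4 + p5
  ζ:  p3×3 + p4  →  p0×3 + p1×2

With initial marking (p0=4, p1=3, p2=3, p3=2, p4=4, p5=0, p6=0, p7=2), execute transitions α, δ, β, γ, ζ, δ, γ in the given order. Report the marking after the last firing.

step 1: fire α:  (p0=4, p1=3, p2=3, p3=2, p4=4, p5=0, p6=0, p7=2) → (p0=4, p1=2, p2=4, p3=2, p4=4, p5=0, p6=0, p7=2)
step 2: fire δ:  (p0=4, p1=2, p2=4, p3=2, p4=4, p5=0, p6=0, p7=2) → (p0=3, p1=5, p2=4, p3=4, p4=6, p5=0, p6=0, p7=2)
step 3: fire β:  (p0=3, p1=5, p2=4, p3=4, p4=6, p5=0, p6=0, p7=2) → (p0=3, p1=5, p2=7, p3=4, p4=7, p5=0, p6=3, p7=2)
step 4: fire γ:  (p0=3, p1=5, p2=7, p3=4, p4=7, p5=0, p6=3, p7=2) → (p0=3, p1=3, p2=6, p3=7, p4=7, p5=0, p6=6, p7=2)
step 5: fire ζ:  (p0=3, p1=3, p2=6, p3=7, p4=7, p5=0, p6=6, p7=2) → (p0=6, p1=5, p2=6, p3=4, p4=6, p5=0, p6=6, p7=2)
step 6: fire δ:  (p0=6, p1=5, p2=6, p3=4, p4=6, p5=0, p6=6, p7=2) → (p0=5, p1=8, p2=6, p3=6, p4=8, p5=0, p6=6, p7=2)
step 7: fire γ:  (p0=5, p1=8, p2=6, p3=6, p4=8, p5=0, p6=6, p7=2) → (p0=5, p1=6, p2=5, p3=9, p4=8, p5=0, p6=9, p7=2)

(p0=5, p1=6, p2=5, p3=9, p4=8, p5=0, p6=9, p7=2)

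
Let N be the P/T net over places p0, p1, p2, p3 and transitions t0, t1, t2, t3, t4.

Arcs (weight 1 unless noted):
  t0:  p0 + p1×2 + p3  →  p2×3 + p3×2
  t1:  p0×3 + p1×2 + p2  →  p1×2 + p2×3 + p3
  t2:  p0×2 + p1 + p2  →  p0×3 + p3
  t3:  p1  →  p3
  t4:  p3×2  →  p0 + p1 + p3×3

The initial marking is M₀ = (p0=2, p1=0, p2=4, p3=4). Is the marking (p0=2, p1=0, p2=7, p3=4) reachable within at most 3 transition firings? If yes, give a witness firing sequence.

NO — not reachable within 3 firings

depth 0: 1 marking
depth 1: 2 markings reached so far
depth 2: 5 markings reached so far
depth 3: 10 markings reached so far
target is not among the 10 markings reachable within 3 steps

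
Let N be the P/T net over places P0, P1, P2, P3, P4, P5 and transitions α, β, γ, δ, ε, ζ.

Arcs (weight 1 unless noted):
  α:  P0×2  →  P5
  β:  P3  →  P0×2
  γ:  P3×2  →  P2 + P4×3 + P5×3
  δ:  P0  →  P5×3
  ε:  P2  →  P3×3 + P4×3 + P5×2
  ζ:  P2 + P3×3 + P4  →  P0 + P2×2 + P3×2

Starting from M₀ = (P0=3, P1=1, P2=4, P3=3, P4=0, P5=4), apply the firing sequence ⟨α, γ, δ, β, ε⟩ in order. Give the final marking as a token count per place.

step 1: fire α:  (P0=3, P1=1, P2=4, P3=3, P4=0, P5=4) → (P0=1, P1=1, P2=4, P3=3, P4=0, P5=5)
step 2: fire γ:  (P0=1, P1=1, P2=4, P3=3, P4=0, P5=5) → (P0=1, P1=1, P2=5, P3=1, P4=3, P5=8)
step 3: fire δ:  (P0=1, P1=1, P2=5, P3=1, P4=3, P5=8) → (P0=0, P1=1, P2=5, P3=1, P4=3, P5=11)
step 4: fire β:  (P0=0, P1=1, P2=5, P3=1, P4=3, P5=11) → (P0=2, P1=1, P2=5, P3=0, P4=3, P5=11)
step 5: fire ε:  (P0=2, P1=1, P2=5, P3=0, P4=3, P5=11) → (P0=2, P1=1, P2=4, P3=3, P4=6, P5=13)

(P0=2, P1=1, P2=4, P3=3, P4=6, P5=13)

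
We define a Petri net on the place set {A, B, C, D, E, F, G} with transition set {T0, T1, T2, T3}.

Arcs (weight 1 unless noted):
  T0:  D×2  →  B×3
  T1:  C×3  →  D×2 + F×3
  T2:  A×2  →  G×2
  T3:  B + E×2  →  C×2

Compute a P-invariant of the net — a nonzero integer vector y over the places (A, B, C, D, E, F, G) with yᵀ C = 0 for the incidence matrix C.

y = (A:0, B:2, C:2, D:3, E:1, F:0, G:0)

Incidence matrix C (rows=places, cols=transitions):
       T0   T1   T2   T3
    A   0    0   -2    0
    B   3    0    0   -1
    C   0   -3    0    2
    D  -2    2    0    0
    E   0    0    0   -2
    F   0    3    0    0
    G   0    0    2    0

Candidate y = [0, 2, 2, 3, 1, 0, 0]; check y·C column-wise:
  col T0: 2·3 + 2·0 + 3·-2 + 1·0 = 0
  col T1: 2·0 + 2·-3 + 3·2 + 1·0 + 0·3 = 0
  col T2: 0·-2 + 2·0 + 2·0 + 3·0 + 1·0 + 0·2 = 0
  col T3: 2·-1 + 2·2 + 3·0 + 1·-2 = 0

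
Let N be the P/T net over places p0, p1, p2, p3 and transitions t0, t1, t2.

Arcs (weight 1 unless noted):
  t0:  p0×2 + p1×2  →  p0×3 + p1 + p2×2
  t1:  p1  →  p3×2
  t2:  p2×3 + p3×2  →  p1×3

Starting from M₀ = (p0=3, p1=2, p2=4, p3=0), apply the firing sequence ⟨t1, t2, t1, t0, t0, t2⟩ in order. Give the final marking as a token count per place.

step 1: fire t1:  (p0=3, p1=2, p2=4, p3=0) → (p0=3, p1=1, p2=4, p3=2)
step 2: fire t2:  (p0=3, p1=1, p2=4, p3=2) → (p0=3, p1=4, p2=1, p3=0)
step 3: fire t1:  (p0=3, p1=4, p2=1, p3=0) → (p0=3, p1=3, p2=1, p3=2)
step 4: fire t0:  (p0=3, p1=3, p2=1, p3=2) → (p0=4, p1=2, p2=3, p3=2)
step 5: fire t0:  (p0=4, p1=2, p2=3, p3=2) → (p0=5, p1=1, p2=5, p3=2)
step 6: fire t2:  (p0=5, p1=1, p2=5, p3=2) → (p0=5, p1=4, p2=2, p3=0)

(p0=5, p1=4, p2=2, p3=0)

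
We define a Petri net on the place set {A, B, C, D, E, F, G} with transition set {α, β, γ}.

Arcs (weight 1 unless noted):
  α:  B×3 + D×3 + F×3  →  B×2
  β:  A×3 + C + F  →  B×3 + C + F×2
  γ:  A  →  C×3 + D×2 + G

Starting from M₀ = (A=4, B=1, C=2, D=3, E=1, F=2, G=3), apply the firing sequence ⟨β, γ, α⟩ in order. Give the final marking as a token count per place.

(A=0, B=3, C=5, D=2, E=1, F=0, G=4)

step 1: fire β:  (A=4, B=1, C=2, D=3, E=1, F=2, G=3) → (A=1, B=4, C=2, D=3, E=1, F=3, G=3)
step 2: fire γ:  (A=1, B=4, C=2, D=3, E=1, F=3, G=3) → (A=0, B=4, C=5, D=5, E=1, F=3, G=4)
step 3: fire α:  (A=0, B=4, C=5, D=5, E=1, F=3, G=4) → (A=0, B=3, C=5, D=2, E=1, F=0, G=4)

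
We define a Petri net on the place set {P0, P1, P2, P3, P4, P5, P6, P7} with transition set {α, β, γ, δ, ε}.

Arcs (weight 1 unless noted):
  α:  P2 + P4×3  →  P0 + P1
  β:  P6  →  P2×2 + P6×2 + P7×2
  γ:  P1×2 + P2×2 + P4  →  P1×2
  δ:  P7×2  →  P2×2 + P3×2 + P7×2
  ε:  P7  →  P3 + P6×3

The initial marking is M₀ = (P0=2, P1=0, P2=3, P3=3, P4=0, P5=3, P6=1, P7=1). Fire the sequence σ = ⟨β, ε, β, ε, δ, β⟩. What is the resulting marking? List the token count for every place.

step 1: fire β:  (P0=2, P1=0, P2=3, P3=3, P4=0, P5=3, P6=1, P7=1) → (P0=2, P1=0, P2=5, P3=3, P4=0, P5=3, P6=2, P7=3)
step 2: fire ε:  (P0=2, P1=0, P2=5, P3=3, P4=0, P5=3, P6=2, P7=3) → (P0=2, P1=0, P2=5, P3=4, P4=0, P5=3, P6=5, P7=2)
step 3: fire β:  (P0=2, P1=0, P2=5, P3=4, P4=0, P5=3, P6=5, P7=2) → (P0=2, P1=0, P2=7, P3=4, P4=0, P5=3, P6=6, P7=4)
step 4: fire ε:  (P0=2, P1=0, P2=7, P3=4, P4=0, P5=3, P6=6, P7=4) → (P0=2, P1=0, P2=7, P3=5, P4=0, P5=3, P6=9, P7=3)
step 5: fire δ:  (P0=2, P1=0, P2=7, P3=5, P4=0, P5=3, P6=9, P7=3) → (P0=2, P1=0, P2=9, P3=7, P4=0, P5=3, P6=9, P7=3)
step 6: fire β:  (P0=2, P1=0, P2=9, P3=7, P4=0, P5=3, P6=9, P7=3) → (P0=2, P1=0, P2=11, P3=7, P4=0, P5=3, P6=10, P7=5)

(P0=2, P1=0, P2=11, P3=7, P4=0, P5=3, P6=10, P7=5)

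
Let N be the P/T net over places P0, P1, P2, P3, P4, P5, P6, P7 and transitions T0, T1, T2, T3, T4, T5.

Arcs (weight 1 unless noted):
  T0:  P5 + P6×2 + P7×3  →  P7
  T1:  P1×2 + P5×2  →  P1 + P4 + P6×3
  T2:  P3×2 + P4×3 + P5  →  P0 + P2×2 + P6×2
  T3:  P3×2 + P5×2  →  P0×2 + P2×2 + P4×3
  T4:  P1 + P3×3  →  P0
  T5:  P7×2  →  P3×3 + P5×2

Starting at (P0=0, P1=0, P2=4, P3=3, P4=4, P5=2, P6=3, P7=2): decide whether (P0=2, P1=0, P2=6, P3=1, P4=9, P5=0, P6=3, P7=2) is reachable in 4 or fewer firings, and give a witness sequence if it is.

depth 0: 1 marking
depth 1: 4 markings reached so far
depth 2: 6 markings reached so far
depth 3: 8 markings reached so far
depth 4: 9 markings reached so far
target is not among the 9 markings reachable within 4 steps

NO — not reachable within 4 firings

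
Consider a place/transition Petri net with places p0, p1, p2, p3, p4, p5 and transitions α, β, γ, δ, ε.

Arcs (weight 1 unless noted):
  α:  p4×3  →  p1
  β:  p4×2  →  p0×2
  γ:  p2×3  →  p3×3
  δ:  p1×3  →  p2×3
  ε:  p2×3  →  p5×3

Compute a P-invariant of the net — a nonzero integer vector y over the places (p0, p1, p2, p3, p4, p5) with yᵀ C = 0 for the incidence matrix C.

Incidence matrix C (rows=places, cols=transitions):
        α    β    γ    δ    ε
   p0   0    2    0    0    0
   p1   1    0    0   -3    0
   p2   0    0   -3    3   -3
   p3   0    0    3    0    0
   p4  -3   -2    0    0    0
   p5   0    0    0    0    3

Candidate y = [1, 3, 3, 3, 1, 3]; check y·C column-wise:
  col α: 1·0 + 3·1 + 3·0 + 3·0 + 1·-3 + 3·0 = 0
  col β: 1·2 + 3·0 + 3·0 + 3·0 + 1·-2 + 3·0 = 0
  col γ: 1·0 + 3·0 + 3·-3 + 3·3 + 1·0 + 3·0 = 0
  col δ: 1·0 + 3·-3 + 3·3 + 3·0 + 1·0 + 3·0 = 0
  col ε: 1·0 + 3·0 + 3·-3 + 3·0 + 1·0 + 3·3 = 0

y = (p0:1, p1:3, p2:3, p3:3, p4:1, p5:3)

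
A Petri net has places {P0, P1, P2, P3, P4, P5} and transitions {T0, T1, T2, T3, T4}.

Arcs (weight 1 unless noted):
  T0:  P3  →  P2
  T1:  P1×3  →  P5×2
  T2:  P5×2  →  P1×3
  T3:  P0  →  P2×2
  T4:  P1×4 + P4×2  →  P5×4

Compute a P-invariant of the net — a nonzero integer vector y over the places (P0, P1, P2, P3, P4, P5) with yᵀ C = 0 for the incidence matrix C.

y = (P0:2, P1:0, P2:1, P3:1, P4:0, P5:0)

Incidence matrix C (rows=places, cols=transitions):
       T0   T1   T2   T3   T4
   P0   0    0    0   -1    0
   P1   0   -3    3    0   -4
   P2   1    0    0    2    0
   P3  -1    0    0    0    0
   P4   0    0    0    0   -2
   P5   0    2   -2    0    4

Candidate y = [2, 0, 1, 1, 0, 0]; check y·C column-wise:
  col T0: 2·0 + 1·1 + 1·-1 = 0
  col T1: 2·0 + 0·-3 + 1·0 + 1·0 + 0·2 = 0
  col T2: 2·0 + 0·3 + 1·0 + 1·0 + 0·-2 = 0
  col T3: 2·-1 + 1·2 + 1·0 = 0
  col T4: 2·0 + 0·-4 + 1·0 + 1·0 + 0·-2 + 0·4 = 0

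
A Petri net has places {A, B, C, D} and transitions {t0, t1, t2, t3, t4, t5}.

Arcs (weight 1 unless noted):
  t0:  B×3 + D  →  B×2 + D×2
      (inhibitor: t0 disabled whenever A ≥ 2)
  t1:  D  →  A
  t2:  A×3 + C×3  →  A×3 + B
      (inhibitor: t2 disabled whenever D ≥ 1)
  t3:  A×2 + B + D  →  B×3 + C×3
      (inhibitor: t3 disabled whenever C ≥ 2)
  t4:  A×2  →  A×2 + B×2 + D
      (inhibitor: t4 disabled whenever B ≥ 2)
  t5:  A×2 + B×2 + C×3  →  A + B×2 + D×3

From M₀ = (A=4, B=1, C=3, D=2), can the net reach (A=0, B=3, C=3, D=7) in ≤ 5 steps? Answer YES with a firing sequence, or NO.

NO — not reachable within 5 firings

depth 0: 1 marking
depth 1: 3 markings reached so far
depth 2: 6 markings reached so far
depth 3: 10 markings reached so far
depth 4: 14 markings reached so far
depth 5: 20 markings reached so far
target is not among the 20 markings reachable within 5 steps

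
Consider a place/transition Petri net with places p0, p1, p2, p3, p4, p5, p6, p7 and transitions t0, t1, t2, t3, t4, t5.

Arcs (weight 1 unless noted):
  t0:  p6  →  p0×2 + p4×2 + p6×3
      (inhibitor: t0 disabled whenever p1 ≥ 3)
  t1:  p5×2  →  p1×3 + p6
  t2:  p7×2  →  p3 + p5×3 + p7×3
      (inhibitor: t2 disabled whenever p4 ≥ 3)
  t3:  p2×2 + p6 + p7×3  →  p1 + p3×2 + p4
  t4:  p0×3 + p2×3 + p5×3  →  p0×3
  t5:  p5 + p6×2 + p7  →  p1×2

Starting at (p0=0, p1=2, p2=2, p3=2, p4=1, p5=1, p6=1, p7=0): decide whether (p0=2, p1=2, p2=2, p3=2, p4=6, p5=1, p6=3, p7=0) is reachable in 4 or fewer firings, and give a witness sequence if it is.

depth 0: 1 marking
depth 1: 2 markings reached so far
depth 2: 3 markings reached so far
depth 3: 4 markings reached so far
depth 4: 5 markings reached so far
target is not among the 5 markings reachable within 4 steps

NO — not reachable within 4 firings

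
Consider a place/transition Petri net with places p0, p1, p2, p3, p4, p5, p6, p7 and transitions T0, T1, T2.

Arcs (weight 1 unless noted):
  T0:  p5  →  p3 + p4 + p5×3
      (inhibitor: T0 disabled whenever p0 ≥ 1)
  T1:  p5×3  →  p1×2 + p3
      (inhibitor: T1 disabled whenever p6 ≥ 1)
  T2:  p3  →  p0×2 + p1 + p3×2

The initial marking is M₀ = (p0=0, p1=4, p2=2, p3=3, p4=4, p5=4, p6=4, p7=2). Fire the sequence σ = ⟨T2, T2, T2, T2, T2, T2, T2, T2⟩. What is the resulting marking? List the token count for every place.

step 1: fire T2:  (p0=0, p1=4, p2=2, p3=3, p4=4, p5=4, p6=4, p7=2) → (p0=2, p1=5, p2=2, p3=4, p4=4, p5=4, p6=4, p7=2)
step 2: fire T2:  (p0=2, p1=5, p2=2, p3=4, p4=4, p5=4, p6=4, p7=2) → (p0=4, p1=6, p2=2, p3=5, p4=4, p5=4, p6=4, p7=2)
step 3: fire T2:  (p0=4, p1=6, p2=2, p3=5, p4=4, p5=4, p6=4, p7=2) → (p0=6, p1=7, p2=2, p3=6, p4=4, p5=4, p6=4, p7=2)
step 4: fire T2:  (p0=6, p1=7, p2=2, p3=6, p4=4, p5=4, p6=4, p7=2) → (p0=8, p1=8, p2=2, p3=7, p4=4, p5=4, p6=4, p7=2)
step 5: fire T2:  (p0=8, p1=8, p2=2, p3=7, p4=4, p5=4, p6=4, p7=2) → (p0=10, p1=9, p2=2, p3=8, p4=4, p5=4, p6=4, p7=2)
step 6: fire T2:  (p0=10, p1=9, p2=2, p3=8, p4=4, p5=4, p6=4, p7=2) → (p0=12, p1=10, p2=2, p3=9, p4=4, p5=4, p6=4, p7=2)
step 7: fire T2:  (p0=12, p1=10, p2=2, p3=9, p4=4, p5=4, p6=4, p7=2) → (p0=14, p1=11, p2=2, p3=10, p4=4, p5=4, p6=4, p7=2)
step 8: fire T2:  (p0=14, p1=11, p2=2, p3=10, p4=4, p5=4, p6=4, p7=2) → (p0=16, p1=12, p2=2, p3=11, p4=4, p5=4, p6=4, p7=2)

(p0=16, p1=12, p2=2, p3=11, p4=4, p5=4, p6=4, p7=2)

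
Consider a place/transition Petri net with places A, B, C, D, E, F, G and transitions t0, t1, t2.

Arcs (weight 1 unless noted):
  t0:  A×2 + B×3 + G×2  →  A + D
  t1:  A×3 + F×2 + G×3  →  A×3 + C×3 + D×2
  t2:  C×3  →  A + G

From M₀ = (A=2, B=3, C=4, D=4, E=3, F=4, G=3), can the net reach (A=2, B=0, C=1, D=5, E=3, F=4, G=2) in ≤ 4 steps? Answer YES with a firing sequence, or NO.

step 1: fire t0:  (A=2, B=3, C=4, D=4, E=3, F=4, G=3) → (A=1, B=0, C=4, D=5, E=3, F=4, G=1)
step 2: fire t2:  (A=1, B=0, C=4, D=5, E=3, F=4, G=1) → (A=2, B=0, C=1, D=5, E=3, F=4, G=2)

YES — reachable via ⟨t0, t2⟩ (2 firings)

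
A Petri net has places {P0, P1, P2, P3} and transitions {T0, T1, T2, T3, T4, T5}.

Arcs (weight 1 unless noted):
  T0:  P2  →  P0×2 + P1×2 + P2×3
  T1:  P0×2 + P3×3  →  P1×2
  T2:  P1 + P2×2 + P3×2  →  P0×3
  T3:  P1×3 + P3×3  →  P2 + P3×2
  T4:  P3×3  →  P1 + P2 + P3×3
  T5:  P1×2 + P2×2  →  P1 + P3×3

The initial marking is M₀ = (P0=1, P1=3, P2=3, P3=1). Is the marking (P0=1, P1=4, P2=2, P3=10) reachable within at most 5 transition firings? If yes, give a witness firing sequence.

depth 0: 1 marking
depth 1: 3 markings reached so far
depth 2: 6 markings reached so far
depth 3: 17 markings reached so far
depth 4: 37 markings reached so far
depth 5: 76 markings reached so far
target is not among the 76 markings reachable within 5 steps

NO — not reachable within 5 firings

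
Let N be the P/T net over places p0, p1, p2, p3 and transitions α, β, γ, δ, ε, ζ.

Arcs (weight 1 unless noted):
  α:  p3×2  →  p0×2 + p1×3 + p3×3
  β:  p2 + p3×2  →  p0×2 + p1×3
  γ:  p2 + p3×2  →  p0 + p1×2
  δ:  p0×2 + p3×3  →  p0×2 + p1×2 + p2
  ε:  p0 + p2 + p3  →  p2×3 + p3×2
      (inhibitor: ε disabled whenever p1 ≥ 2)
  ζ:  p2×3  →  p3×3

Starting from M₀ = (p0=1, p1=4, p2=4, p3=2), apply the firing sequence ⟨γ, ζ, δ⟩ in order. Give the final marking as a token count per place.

(p0=2, p1=8, p2=1, p3=0)

step 1: fire γ:  (p0=1, p1=4, p2=4, p3=2) → (p0=2, p1=6, p2=3, p3=0)
step 2: fire ζ:  (p0=2, p1=6, p2=3, p3=0) → (p0=2, p1=6, p2=0, p3=3)
step 3: fire δ:  (p0=2, p1=6, p2=0, p3=3) → (p0=2, p1=8, p2=1, p3=0)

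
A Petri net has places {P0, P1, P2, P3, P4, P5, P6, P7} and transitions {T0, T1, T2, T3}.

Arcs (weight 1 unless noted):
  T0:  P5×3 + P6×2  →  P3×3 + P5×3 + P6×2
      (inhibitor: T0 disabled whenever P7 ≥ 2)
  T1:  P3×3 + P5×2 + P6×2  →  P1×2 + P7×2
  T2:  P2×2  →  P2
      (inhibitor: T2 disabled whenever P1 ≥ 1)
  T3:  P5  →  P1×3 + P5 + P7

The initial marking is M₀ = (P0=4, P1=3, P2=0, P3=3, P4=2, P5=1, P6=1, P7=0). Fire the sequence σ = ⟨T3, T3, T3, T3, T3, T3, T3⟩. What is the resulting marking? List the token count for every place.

(P0=4, P1=24, P2=0, P3=3, P4=2, P5=1, P6=1, P7=7)

step 1: fire T3:  (P0=4, P1=3, P2=0, P3=3, P4=2, P5=1, P6=1, P7=0) → (P0=4, P1=6, P2=0, P3=3, P4=2, P5=1, P6=1, P7=1)
step 2: fire T3:  (P0=4, P1=6, P2=0, P3=3, P4=2, P5=1, P6=1, P7=1) → (P0=4, P1=9, P2=0, P3=3, P4=2, P5=1, P6=1, P7=2)
step 3: fire T3:  (P0=4, P1=9, P2=0, P3=3, P4=2, P5=1, P6=1, P7=2) → (P0=4, P1=12, P2=0, P3=3, P4=2, P5=1, P6=1, P7=3)
step 4: fire T3:  (P0=4, P1=12, P2=0, P3=3, P4=2, P5=1, P6=1, P7=3) → (P0=4, P1=15, P2=0, P3=3, P4=2, P5=1, P6=1, P7=4)
step 5: fire T3:  (P0=4, P1=15, P2=0, P3=3, P4=2, P5=1, P6=1, P7=4) → (P0=4, P1=18, P2=0, P3=3, P4=2, P5=1, P6=1, P7=5)
step 6: fire T3:  (P0=4, P1=18, P2=0, P3=3, P4=2, P5=1, P6=1, P7=5) → (P0=4, P1=21, P2=0, P3=3, P4=2, P5=1, P6=1, P7=6)
step 7: fire T3:  (P0=4, P1=21, P2=0, P3=3, P4=2, P5=1, P6=1, P7=6) → (P0=4, P1=24, P2=0, P3=3, P4=2, P5=1, P6=1, P7=7)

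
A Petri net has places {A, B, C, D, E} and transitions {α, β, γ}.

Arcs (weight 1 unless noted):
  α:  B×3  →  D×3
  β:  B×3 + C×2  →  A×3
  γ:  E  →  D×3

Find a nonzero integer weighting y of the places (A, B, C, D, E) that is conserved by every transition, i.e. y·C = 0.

y = (A:2, B:0, C:3, D:0, E:0)

Incidence matrix C (rows=places, cols=transitions):
        α    β    γ
    A   0    3    0
    B  -3   -3    0
    C   0   -2    0
    D   3    0    3
    E   0    0   -1

Candidate y = [2, 0, 3, 0, 0]; check y·C column-wise:
  col α: 2·0 + 0·-3 + 3·0 + 0·3 = 0
  col β: 2·3 + 0·-3 + 3·-2 = 0
  col γ: 2·0 + 3·0 + 0·3 + 0·-1 = 0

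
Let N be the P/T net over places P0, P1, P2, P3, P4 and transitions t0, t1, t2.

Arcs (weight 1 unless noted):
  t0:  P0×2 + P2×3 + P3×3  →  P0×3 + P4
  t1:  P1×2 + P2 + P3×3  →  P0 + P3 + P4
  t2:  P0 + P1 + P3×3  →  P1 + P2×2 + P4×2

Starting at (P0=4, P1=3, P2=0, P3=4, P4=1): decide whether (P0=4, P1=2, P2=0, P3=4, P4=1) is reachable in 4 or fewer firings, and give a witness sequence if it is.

NO — not reachable within 4 firings

depth 0: 1 marking
depth 1: 2 markings reached so far
depth 2: 2 markings reached so far
(frontier empty at depth 2; search complete)
target is not among the 2 markings reachable within 4 steps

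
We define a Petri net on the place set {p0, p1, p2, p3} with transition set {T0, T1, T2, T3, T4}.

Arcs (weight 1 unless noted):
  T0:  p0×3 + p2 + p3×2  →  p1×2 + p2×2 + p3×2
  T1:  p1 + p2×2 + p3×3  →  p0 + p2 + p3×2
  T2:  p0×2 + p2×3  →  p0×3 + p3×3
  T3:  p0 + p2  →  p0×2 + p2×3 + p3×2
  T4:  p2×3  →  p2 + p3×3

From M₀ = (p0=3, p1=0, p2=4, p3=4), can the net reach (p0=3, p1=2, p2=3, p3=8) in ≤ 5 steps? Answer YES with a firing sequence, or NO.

NO — not reachable within 5 firings

depth 0: 1 marking
depth 1: 5 markings reached so far
depth 2: 12 markings reached so far
depth 3: 26 markings reached so far
depth 4: 44 markings reached so far
depth 5: 75 markings reached so far
target is not among the 75 markings reachable within 5 steps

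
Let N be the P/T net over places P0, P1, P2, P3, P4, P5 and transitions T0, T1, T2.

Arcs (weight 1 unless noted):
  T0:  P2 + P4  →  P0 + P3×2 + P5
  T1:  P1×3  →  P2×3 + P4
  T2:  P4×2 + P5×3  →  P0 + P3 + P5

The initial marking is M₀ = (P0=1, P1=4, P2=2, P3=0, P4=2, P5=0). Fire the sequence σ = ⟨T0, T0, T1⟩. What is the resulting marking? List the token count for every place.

(P0=3, P1=1, P2=3, P3=4, P4=1, P5=2)

step 1: fire T0:  (P0=1, P1=4, P2=2, P3=0, P4=2, P5=0) → (P0=2, P1=4, P2=1, P3=2, P4=1, P5=1)
step 2: fire T0:  (P0=2, P1=4, P2=1, P3=2, P4=1, P5=1) → (P0=3, P1=4, P2=0, P3=4, P4=0, P5=2)
step 3: fire T1:  (P0=3, P1=4, P2=0, P3=4, P4=0, P5=2) → (P0=3, P1=1, P2=3, P3=4, P4=1, P5=2)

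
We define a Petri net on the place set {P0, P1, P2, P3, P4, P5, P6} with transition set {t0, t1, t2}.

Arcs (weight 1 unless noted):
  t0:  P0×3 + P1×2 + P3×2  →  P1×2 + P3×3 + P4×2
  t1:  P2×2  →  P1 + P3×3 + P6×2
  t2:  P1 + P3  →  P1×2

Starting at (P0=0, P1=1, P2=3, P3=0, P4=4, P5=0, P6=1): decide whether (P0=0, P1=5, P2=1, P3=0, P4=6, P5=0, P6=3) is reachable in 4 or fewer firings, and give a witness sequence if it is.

NO — not reachable within 4 firings

depth 0: 1 marking
depth 1: 2 markings reached so far
depth 2: 3 markings reached so far
depth 3: 4 markings reached so far
depth 4: 5 markings reached so far
target is not among the 5 markings reachable within 4 steps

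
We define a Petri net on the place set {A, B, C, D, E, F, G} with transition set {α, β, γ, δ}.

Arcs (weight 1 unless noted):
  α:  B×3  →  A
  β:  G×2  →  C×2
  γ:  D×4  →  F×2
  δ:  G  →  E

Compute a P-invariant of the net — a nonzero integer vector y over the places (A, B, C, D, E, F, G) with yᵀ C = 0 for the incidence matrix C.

y = (A:3, B:1, C:0, D:0, E:0, F:0, G:0)

Incidence matrix C (rows=places, cols=transitions):
        α    β    γ    δ
    A   1    0    0    0
    B  -3    0    0    0
    C   0    2    0    0
    D   0    0   -4    0
    E   0    0    0    1
    F   0    0    2    0
    G   0   -2    0   -1

Candidate y = [3, 1, 0, 0, 0, 0, 0]; check y·C column-wise:
  col α: 3·1 + 1·-3 = 0
  col β: 3·0 + 1·0 + 0·2 + 0·-2 = 0
  col γ: 3·0 + 1·0 + 0·-4 + 0·2 = 0
  col δ: 3·0 + 1·0 + 0·1 + 0·-1 = 0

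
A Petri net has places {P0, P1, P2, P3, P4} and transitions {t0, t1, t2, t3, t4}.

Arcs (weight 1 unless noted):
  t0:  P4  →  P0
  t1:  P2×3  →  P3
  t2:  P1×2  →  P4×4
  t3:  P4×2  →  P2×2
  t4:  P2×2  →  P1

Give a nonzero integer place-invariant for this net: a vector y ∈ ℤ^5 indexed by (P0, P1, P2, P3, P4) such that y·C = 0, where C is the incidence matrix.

y = (P0:1, P1:2, P2:1, P3:3, P4:1)

Incidence matrix C (rows=places, cols=transitions):
       t0   t1   t2   t3   t4
   P0   1    0    0    0    0
   P1   0    0   -2    0    1
   P2   0   -3    0    2   -2
   P3   0    1    0    0    0
   P4  -1    0    4   -2    0

Candidate y = [1, 2, 1, 3, 1]; check y·C column-wise:
  col t0: 1·1 + 2·0 + 1·0 + 3·0 + 1·-1 = 0
  col t1: 1·0 + 2·0 + 1·-3 + 3·1 + 1·0 = 0
  col t2: 1·0 + 2·-2 + 1·0 + 3·0 + 1·4 = 0
  col t3: 1·0 + 2·0 + 1·2 + 3·0 + 1·-2 = 0
  col t4: 1·0 + 2·1 + 1·-2 + 3·0 + 1·0 = 0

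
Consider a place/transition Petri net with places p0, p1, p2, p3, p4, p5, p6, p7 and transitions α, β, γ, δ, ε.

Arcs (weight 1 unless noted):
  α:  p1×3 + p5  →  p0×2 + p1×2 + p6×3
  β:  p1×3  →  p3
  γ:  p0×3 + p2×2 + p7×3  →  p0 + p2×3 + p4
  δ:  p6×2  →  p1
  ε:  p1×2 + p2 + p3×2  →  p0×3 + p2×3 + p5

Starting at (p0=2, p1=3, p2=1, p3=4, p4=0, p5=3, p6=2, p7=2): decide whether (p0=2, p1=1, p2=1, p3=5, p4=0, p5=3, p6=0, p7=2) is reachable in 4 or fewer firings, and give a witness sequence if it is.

YES — reachable via ⟨β, δ⟩ (2 firings)

step 1: fire β:  (p0=2, p1=3, p2=1, p3=4, p4=0, p5=3, p6=2, p7=2) → (p0=2, p1=0, p2=1, p3=5, p4=0, p5=3, p6=2, p7=2)
step 2: fire δ:  (p0=2, p1=0, p2=1, p3=5, p4=0, p5=3, p6=2, p7=2) → (p0=2, p1=1, p2=1, p3=5, p4=0, p5=3, p6=0, p7=2)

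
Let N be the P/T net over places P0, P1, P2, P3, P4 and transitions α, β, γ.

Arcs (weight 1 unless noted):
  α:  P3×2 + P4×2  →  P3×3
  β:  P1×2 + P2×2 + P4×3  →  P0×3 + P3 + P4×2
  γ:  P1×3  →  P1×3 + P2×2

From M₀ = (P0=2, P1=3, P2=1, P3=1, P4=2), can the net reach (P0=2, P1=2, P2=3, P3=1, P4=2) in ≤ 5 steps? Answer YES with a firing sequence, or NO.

NO — not reachable within 5 firings

depth 0: 1 marking
depth 1: 2 markings reached so far
depth 2: 3 markings reached so far
depth 3: 4 markings reached so far
depth 4: 5 markings reached so far
depth 5: 6 markings reached so far
target is not among the 6 markings reachable within 5 steps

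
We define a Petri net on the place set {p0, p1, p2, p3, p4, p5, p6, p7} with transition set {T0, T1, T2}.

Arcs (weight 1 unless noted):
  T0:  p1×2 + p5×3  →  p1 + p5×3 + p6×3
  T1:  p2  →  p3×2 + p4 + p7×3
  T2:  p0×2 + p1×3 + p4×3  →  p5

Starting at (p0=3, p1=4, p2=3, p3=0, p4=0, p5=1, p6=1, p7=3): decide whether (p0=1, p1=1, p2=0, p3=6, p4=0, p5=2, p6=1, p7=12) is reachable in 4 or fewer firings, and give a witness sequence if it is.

step 1: fire T1:  (p0=3, p1=4, p2=3, p3=0, p4=0, p5=1, p6=1, p7=3) → (p0=3, p1=4, p2=2, p3=2, p4=1, p5=1, p6=1, p7=6)
step 2: fire T1:  (p0=3, p1=4, p2=2, p3=2, p4=1, p5=1, p6=1, p7=6) → (p0=3, p1=4, p2=1, p3=4, p4=2, p5=1, p6=1, p7=9)
step 3: fire T1:  (p0=3, p1=4, p2=1, p3=4, p4=2, p5=1, p6=1, p7=9) → (p0=3, p1=4, p2=0, p3=6, p4=3, p5=1, p6=1, p7=12)
step 4: fire T2:  (p0=3, p1=4, p2=0, p3=6, p4=3, p5=1, p6=1, p7=12) → (p0=1, p1=1, p2=0, p3=6, p4=0, p5=2, p6=1, p7=12)

YES — reachable via ⟨T1, T1, T1, T2⟩ (4 firings)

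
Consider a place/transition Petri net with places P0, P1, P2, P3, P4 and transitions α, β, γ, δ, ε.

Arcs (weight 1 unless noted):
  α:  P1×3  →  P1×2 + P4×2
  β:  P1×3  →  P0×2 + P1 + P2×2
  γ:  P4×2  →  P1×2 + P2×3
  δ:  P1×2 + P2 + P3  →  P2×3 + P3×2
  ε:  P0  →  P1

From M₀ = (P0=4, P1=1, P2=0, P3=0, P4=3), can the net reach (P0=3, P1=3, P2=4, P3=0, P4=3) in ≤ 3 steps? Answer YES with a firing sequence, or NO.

NO — not reachable within 3 firings

depth 0: 1 marking
depth 1: 3 markings reached so far
depth 2: 7 markings reached so far
depth 3: 14 markings reached so far
target is not among the 14 markings reachable within 3 steps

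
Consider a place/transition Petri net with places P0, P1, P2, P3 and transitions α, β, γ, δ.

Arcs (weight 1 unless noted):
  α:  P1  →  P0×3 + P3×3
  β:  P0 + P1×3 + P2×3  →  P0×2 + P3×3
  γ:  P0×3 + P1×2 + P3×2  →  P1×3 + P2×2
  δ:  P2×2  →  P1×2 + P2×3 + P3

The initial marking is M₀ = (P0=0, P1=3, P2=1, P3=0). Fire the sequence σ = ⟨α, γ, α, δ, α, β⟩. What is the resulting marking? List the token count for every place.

(P0=7, P1=0, P2=1, P3=11)

step 1: fire α:  (P0=0, P1=3, P2=1, P3=0) → (P0=3, P1=2, P2=1, P3=3)
step 2: fire γ:  (P0=3, P1=2, P2=1, P3=3) → (P0=0, P1=3, P2=3, P3=1)
step 3: fire α:  (P0=0, P1=3, P2=3, P3=1) → (P0=3, P1=2, P2=3, P3=4)
step 4: fire δ:  (P0=3, P1=2, P2=3, P3=4) → (P0=3, P1=4, P2=4, P3=5)
step 5: fire α:  (P0=3, P1=4, P2=4, P3=5) → (P0=6, P1=3, P2=4, P3=8)
step 6: fire β:  (P0=6, P1=3, P2=4, P3=8) → (P0=7, P1=0, P2=1, P3=11)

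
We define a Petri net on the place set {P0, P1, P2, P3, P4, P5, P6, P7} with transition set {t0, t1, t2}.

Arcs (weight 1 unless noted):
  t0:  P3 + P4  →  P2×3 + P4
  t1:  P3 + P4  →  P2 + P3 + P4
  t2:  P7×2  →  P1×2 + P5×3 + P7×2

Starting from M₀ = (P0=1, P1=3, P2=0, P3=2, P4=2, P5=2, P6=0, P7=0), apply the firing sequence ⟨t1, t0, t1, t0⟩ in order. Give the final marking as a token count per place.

step 1: fire t1:  (P0=1, P1=3, P2=0, P3=2, P4=2, P5=2, P6=0, P7=0) → (P0=1, P1=3, P2=1, P3=2, P4=2, P5=2, P6=0, P7=0)
step 2: fire t0:  (P0=1, P1=3, P2=1, P3=2, P4=2, P5=2, P6=0, P7=0) → (P0=1, P1=3, P2=4, P3=1, P4=2, P5=2, P6=0, P7=0)
step 3: fire t1:  (P0=1, P1=3, P2=4, P3=1, P4=2, P5=2, P6=0, P7=0) → (P0=1, P1=3, P2=5, P3=1, P4=2, P5=2, P6=0, P7=0)
step 4: fire t0:  (P0=1, P1=3, P2=5, P3=1, P4=2, P5=2, P6=0, P7=0) → (P0=1, P1=3, P2=8, P3=0, P4=2, P5=2, P6=0, P7=0)

(P0=1, P1=3, P2=8, P3=0, P4=2, P5=2, P6=0, P7=0)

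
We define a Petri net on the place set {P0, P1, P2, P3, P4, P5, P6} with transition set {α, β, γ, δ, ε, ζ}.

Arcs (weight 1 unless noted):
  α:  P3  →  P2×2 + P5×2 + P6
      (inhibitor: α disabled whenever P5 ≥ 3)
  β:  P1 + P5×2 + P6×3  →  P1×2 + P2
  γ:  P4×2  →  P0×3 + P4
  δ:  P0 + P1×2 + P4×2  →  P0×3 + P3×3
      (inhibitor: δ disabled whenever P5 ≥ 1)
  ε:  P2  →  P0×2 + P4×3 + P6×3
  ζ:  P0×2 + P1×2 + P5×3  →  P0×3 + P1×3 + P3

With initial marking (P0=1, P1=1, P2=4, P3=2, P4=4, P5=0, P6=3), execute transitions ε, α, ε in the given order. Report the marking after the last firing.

step 1: fire ε:  (P0=1, P1=1, P2=4, P3=2, P4=4, P5=0, P6=3) → (P0=3, P1=1, P2=3, P3=2, P4=7, P5=0, P6=6)
step 2: fire α:  (P0=3, P1=1, P2=3, P3=2, P4=7, P5=0, P6=6) → (P0=3, P1=1, P2=5, P3=1, P4=7, P5=2, P6=7)
step 3: fire ε:  (P0=3, P1=1, P2=5, P3=1, P4=7, P5=2, P6=7) → (P0=5, P1=1, P2=4, P3=1, P4=10, P5=2, P6=10)

(P0=5, P1=1, P2=4, P3=1, P4=10, P5=2, P6=10)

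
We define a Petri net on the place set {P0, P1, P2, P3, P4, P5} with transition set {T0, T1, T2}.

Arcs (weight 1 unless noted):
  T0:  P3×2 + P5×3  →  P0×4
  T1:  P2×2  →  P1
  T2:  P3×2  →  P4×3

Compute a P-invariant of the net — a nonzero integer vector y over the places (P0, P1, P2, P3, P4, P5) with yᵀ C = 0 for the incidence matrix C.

Incidence matrix C (rows=places, cols=transitions):
       T0   T1   T2
   P0   4    0    0
   P1   0    1    0
   P2   0   -2    0
   P3  -2    0   -2
   P4   0    0    3
   P5  -3    0    0

Candidate y = [0, 2, 1, 0, 0, 0]; check y·C column-wise:
  col T0: 0·4 + 2·0 + 1·0 + 0·-2 + 0·-3 = 0
  col T1: 2·1 + 1·-2 = 0
  col T2: 2·0 + 1·0 + 0·-2 + 0·3 = 0

y = (P0:0, P1:2, P2:1, P3:0, P4:0, P5:0)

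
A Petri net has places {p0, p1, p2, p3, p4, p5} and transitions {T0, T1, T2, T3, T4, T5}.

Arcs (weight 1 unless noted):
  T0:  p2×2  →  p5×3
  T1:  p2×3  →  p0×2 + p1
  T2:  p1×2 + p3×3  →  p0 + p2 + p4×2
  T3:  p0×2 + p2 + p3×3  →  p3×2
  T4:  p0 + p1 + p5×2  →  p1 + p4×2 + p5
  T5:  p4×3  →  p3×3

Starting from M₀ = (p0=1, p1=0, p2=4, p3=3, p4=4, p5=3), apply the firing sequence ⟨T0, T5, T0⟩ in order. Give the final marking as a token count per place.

step 1: fire T0:  (p0=1, p1=0, p2=4, p3=3, p4=4, p5=3) → (p0=1, p1=0, p2=2, p3=3, p4=4, p5=6)
step 2: fire T5:  (p0=1, p1=0, p2=2, p3=3, p4=4, p5=6) → (p0=1, p1=0, p2=2, p3=6, p4=1, p5=6)
step 3: fire T0:  (p0=1, p1=0, p2=2, p3=6, p4=1, p5=6) → (p0=1, p1=0, p2=0, p3=6, p4=1, p5=9)

(p0=1, p1=0, p2=0, p3=6, p4=1, p5=9)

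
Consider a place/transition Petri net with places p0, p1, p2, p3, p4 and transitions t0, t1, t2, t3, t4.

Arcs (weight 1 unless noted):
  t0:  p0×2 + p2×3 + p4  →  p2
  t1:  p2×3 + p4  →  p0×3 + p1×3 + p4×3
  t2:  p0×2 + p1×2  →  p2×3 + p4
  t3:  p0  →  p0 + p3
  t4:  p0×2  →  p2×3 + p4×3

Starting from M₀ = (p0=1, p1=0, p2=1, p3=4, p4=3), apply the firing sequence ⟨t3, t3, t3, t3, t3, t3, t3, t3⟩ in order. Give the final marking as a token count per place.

step 1: fire t3:  (p0=1, p1=0, p2=1, p3=4, p4=3) → (p0=1, p1=0, p2=1, p3=5, p4=3)
step 2: fire t3:  (p0=1, p1=0, p2=1, p3=5, p4=3) → (p0=1, p1=0, p2=1, p3=6, p4=3)
step 3: fire t3:  (p0=1, p1=0, p2=1, p3=6, p4=3) → (p0=1, p1=0, p2=1, p3=7, p4=3)
step 4: fire t3:  (p0=1, p1=0, p2=1, p3=7, p4=3) → (p0=1, p1=0, p2=1, p3=8, p4=3)
step 5: fire t3:  (p0=1, p1=0, p2=1, p3=8, p4=3) → (p0=1, p1=0, p2=1, p3=9, p4=3)
step 6: fire t3:  (p0=1, p1=0, p2=1, p3=9, p4=3) → (p0=1, p1=0, p2=1, p3=10, p4=3)
step 7: fire t3:  (p0=1, p1=0, p2=1, p3=10, p4=3) → (p0=1, p1=0, p2=1, p3=11, p4=3)
step 8: fire t3:  (p0=1, p1=0, p2=1, p3=11, p4=3) → (p0=1, p1=0, p2=1, p3=12, p4=3)

(p0=1, p1=0, p2=1, p3=12, p4=3)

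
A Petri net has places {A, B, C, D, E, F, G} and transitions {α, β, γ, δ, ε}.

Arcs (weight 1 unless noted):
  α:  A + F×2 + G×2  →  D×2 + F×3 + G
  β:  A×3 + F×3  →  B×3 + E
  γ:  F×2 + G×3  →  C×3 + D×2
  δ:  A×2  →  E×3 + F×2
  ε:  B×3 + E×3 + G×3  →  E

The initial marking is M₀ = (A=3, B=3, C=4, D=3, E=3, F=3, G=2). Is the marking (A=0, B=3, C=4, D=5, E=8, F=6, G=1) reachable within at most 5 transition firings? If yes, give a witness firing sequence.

depth 0: 1 marking
depth 1: 4 markings reached so far
depth 2: 5 markings reached so far
depth 3: 5 markings reached so far
(frontier empty at depth 3; search complete)
target is not among the 5 markings reachable within 5 steps

NO — not reachable within 5 firings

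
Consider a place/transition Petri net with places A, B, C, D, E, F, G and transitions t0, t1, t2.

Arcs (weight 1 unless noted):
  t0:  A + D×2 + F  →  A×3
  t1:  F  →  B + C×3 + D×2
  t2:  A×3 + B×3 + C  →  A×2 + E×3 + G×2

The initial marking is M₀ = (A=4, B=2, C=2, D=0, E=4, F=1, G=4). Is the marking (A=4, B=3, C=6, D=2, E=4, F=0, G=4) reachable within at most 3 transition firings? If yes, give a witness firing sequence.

depth 0: 1 marking
depth 1: 2 markings reached so far
depth 2: 3 markings reached so far
depth 3: 3 markings reached so far
(frontier empty at depth 3; search complete)
target is not among the 3 markings reachable within 3 steps

NO — not reachable within 3 firings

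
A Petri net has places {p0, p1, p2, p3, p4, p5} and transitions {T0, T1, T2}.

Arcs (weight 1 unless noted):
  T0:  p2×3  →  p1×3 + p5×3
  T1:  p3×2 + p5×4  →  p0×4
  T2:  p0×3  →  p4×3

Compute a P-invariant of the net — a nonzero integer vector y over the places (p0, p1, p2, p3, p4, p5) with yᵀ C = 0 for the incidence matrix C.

y = (p0:0, p1:1, p2:1, p3:0, p4:0, p5:0)

Incidence matrix C (rows=places, cols=transitions):
       T0   T1   T2
   p0   0    4   -3
   p1   3    0    0
   p2  -3    0    0
   p3   0   -2    0
   p4   0    0    3
   p5   3   -4    0

Candidate y = [0, 1, 1, 0, 0, 0]; check y·C column-wise:
  col T0: 1·3 + 1·-3 + 0·3 = 0
  col T1: 0·4 + 1·0 + 1·0 + 0·-2 + 0·-4 = 0
  col T2: 0·-3 + 1·0 + 1·0 + 0·3 = 0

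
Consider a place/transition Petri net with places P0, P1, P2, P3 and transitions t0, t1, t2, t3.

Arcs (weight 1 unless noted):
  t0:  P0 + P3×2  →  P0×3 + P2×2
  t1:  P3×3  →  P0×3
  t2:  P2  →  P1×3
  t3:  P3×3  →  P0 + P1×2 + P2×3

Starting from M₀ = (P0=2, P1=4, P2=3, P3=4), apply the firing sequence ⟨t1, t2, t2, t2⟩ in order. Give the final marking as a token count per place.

step 1: fire t1:  (P0=2, P1=4, P2=3, P3=4) → (P0=5, P1=4, P2=3, P3=1)
step 2: fire t2:  (P0=5, P1=4, P2=3, P3=1) → (P0=5, P1=7, P2=2, P3=1)
step 3: fire t2:  (P0=5, P1=7, P2=2, P3=1) → (P0=5, P1=10, P2=1, P3=1)
step 4: fire t2:  (P0=5, P1=10, P2=1, P3=1) → (P0=5, P1=13, P2=0, P3=1)

(P0=5, P1=13, P2=0, P3=1)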